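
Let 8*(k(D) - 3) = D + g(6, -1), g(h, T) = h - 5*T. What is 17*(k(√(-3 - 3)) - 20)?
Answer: -2125/8 + 17*I*√6/8 ≈ -265.63 + 5.2052*I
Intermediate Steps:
k(D) = 35/8 + D/8 (k(D) = 3 + (D + (6 - 5*(-1)))/8 = 3 + (D + (6 + 5))/8 = 3 + (D + 11)/8 = 3 + (11 + D)/8 = 3 + (11/8 + D/8) = 35/8 + D/8)
17*(k(√(-3 - 3)) - 20) = 17*((35/8 + √(-3 - 3)/8) - 20) = 17*((35/8 + √(-6)/8) - 20) = 17*((35/8 + (I*√6)/8) - 20) = 17*((35/8 + I*√6/8) - 20) = 17*(-125/8 + I*√6/8) = -2125/8 + 17*I*√6/8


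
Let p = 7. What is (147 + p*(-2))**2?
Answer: 17689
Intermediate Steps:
(147 + p*(-2))**2 = (147 + 7*(-2))**2 = (147 - 14)**2 = 133**2 = 17689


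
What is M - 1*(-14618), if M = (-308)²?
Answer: 109482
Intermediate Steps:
M = 94864
M - 1*(-14618) = 94864 - 1*(-14618) = 94864 + 14618 = 109482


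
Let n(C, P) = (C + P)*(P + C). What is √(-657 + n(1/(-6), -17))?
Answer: I*√13043/6 ≈ 19.034*I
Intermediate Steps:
n(C, P) = (C + P)² (n(C, P) = (C + P)*(C + P) = (C + P)²)
√(-657 + n(1/(-6), -17)) = √(-657 + (1/(-6) - 17)²) = √(-657 + (-⅙ - 17)²) = √(-657 + (-103/6)²) = √(-657 + 10609/36) = √(-13043/36) = I*√13043/6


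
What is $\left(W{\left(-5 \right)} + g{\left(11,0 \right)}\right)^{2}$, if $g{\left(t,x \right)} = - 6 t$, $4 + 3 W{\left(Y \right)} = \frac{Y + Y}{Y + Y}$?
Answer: $4489$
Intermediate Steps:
$W{\left(Y \right)} = -1$ ($W{\left(Y \right)} = - \frac{4}{3} + \frac{\left(Y + Y\right) \frac{1}{Y + Y}}{3} = - \frac{4}{3} + \frac{2 Y \frac{1}{2 Y}}{3} = - \frac{4}{3} + \frac{1}{3} \cdot 1 = - \frac{4}{3} + \frac{1}{3} = -1$)
$\left(W{\left(-5 \right)} + g{\left(11,0 \right)}\right)^{2} = \left(-1 - 66\right)^{2} = \left(-67\right)^{2} = 4489$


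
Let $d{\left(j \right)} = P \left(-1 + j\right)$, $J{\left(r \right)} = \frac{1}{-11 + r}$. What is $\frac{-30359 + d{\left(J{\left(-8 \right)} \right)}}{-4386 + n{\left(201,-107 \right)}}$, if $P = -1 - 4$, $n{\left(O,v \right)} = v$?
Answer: $\frac{576721}{85367} \approx 6.7558$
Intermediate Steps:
$P = -5$ ($P = -1 - 4 = -5$)
$d{\left(j \right)} = 5 - 5 j$ ($d{\left(j \right)} = - 5 \left(-1 + j\right) = 5 - 5 j$)
$\frac{-30359 + d{\left(J{\left(-8 \right)} \right)}}{-4386 + n{\left(201,-107 \right)}} = \frac{-30359 + \left(5 - \frac{5}{-11 - 8}\right)}{-4386 - 107} = \frac{-30359 + \left(5 - \frac{5}{-19}\right)}{-4493} = \left(-30359 + \left(5 - - \frac{5}{19}\right)\right) \left(- \frac{1}{4493}\right) = \left(-30359 + \left(5 + \frac{5}{19}\right)\right) \left(- \frac{1}{4493}\right) = \left(-30359 + \frac{100}{19}\right) \left(- \frac{1}{4493}\right) = \left(- \frac{576721}{19}\right) \left(- \frac{1}{4493}\right) = \frac{576721}{85367}$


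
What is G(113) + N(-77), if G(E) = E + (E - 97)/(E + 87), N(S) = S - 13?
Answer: 577/25 ≈ 23.080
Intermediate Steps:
N(S) = -13 + S
G(E) = E + (-97 + E)/(87 + E)
G(113) + N(-77) = (-97 + 113² + 88*113)/(87 + 113) + (-13 - 77) = (-97 + 12769 + 9944)/200 - 90 = (1/200)*22616 - 90 = 2827/25 - 90 = 577/25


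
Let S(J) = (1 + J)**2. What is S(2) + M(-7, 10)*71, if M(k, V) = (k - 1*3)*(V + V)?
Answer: -14191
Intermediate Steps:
M(k, V) = 2*V*(-3 + k) (M(k, V) = (k - 3)*(2*V) = (-3 + k)*(2*V) = 2*V*(-3 + k))
S(2) + M(-7, 10)*71 = (1 + 2)**2 + (2*10*(-3 - 7))*71 = 3**2 + (2*10*(-10))*71 = 9 - 200*71 = 9 - 14200 = -14191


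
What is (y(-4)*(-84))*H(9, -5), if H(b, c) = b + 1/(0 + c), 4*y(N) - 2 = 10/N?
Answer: 462/5 ≈ 92.400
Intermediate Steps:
y(N) = ½ + 5/(2*N) (y(N) = ½ + (10/N)/4 = ½ + 5/(2*N))
H(b, c) = b + 1/c
(y(-4)*(-84))*H(9, -5) = (((½)*(5 - 4)/(-4))*(-84))*(9 + 1/(-5)) = (((½)*(-¼)*1)*(-84))*(9 - ⅕) = -⅛*(-84)*(44/5) = (21/2)*(44/5) = 462/5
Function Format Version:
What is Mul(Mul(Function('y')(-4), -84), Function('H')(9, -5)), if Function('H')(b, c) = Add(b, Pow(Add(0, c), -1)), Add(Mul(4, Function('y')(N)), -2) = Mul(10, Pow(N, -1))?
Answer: Rational(462, 5) ≈ 92.400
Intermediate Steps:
Function('y')(N) = Add(Rational(1, 2), Mul(Rational(5, 2), Pow(N, -1))) (Function('y')(N) = Add(Rational(1, 2), Mul(Rational(1, 4), Mul(10, Pow(N, -1)))) = Add(Rational(1, 2), Mul(Rational(5, 2), Pow(N, -1))))
Function('H')(b, c) = Add(b, Pow(c, -1))
Mul(Mul(Function('y')(-4), -84), Function('H')(9, -5)) = Mul(Mul(Mul(Rational(1, 2), Pow(-4, -1), Add(5, -4)), -84), Add(9, Pow(-5, -1))) = Mul(Mul(Mul(Rational(1, 2), Rational(-1, 4), 1), -84), Add(9, Rational(-1, 5))) = Mul(Mul(Rational(-1, 8), -84), Rational(44, 5)) = Mul(Rational(21, 2), Rational(44, 5)) = Rational(462, 5)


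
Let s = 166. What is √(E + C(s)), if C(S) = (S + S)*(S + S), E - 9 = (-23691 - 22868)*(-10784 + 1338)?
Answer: √439906547 ≈ 20974.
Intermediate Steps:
E = 439796323 (E = 9 + (-23691 - 22868)*(-10784 + 1338) = 9 - 46559*(-9446) = 9 + 439796314 = 439796323)
C(S) = 4*S² (C(S) = (2*S)*(2*S) = 4*S²)
√(E + C(s)) = √(439796323 + 4*166²) = √(439796323 + 4*27556) = √(439796323 + 110224) = √439906547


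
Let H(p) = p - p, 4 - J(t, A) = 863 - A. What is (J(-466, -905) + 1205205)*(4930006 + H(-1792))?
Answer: 5932971350646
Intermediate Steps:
J(t, A) = -859 + A (J(t, A) = 4 - (863 - A) = 4 + (-863 + A) = -859 + A)
H(p) = 0
(J(-466, -905) + 1205205)*(4930006 + H(-1792)) = ((-859 - 905) + 1205205)*(4930006 + 0) = (-1764 + 1205205)*4930006 = 1203441*4930006 = 5932971350646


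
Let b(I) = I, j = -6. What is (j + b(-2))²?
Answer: 64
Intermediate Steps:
(j + b(-2))² = (-6 - 2)² = (-8)² = 64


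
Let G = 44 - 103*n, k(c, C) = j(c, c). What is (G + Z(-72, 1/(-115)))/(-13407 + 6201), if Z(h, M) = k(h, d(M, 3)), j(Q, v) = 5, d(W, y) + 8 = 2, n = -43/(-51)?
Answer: 965/183753 ≈ 0.0052516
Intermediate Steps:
n = 43/51 (n = -43*(-1/51) = 43/51 ≈ 0.84314)
d(W, y) = -6 (d(W, y) = -8 + 2 = -6)
k(c, C) = 5
Z(h, M) = 5
G = -2185/51 (G = 44 - 103*43/51 = 44 - 4429/51 = -2185/51 ≈ -42.843)
(G + Z(-72, 1/(-115)))/(-13407 + 6201) = (-2185/51 + 5)/(-13407 + 6201) = -1930/51/(-7206) = -1930/51*(-1/7206) = 965/183753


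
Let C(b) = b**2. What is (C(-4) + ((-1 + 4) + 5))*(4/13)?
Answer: 96/13 ≈ 7.3846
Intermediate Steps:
(C(-4) + ((-1 + 4) + 5))*(4/13) = ((-4)**2 + ((-1 + 4) + 5))*(4/13) = (16 + (3 + 5))*(4*(1/13)) = (16 + 8)*(4/13) = 24*(4/13) = 96/13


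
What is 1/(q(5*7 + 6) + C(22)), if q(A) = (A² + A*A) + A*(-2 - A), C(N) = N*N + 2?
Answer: 1/2085 ≈ 0.00047962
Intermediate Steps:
C(N) = 2 + N² (C(N) = N² + 2 = 2 + N²)
q(A) = 2*A² + A*(-2 - A) (q(A) = (A² + A²) + A*(-2 - A) = 2*A² + A*(-2 - A))
1/(q(5*7 + 6) + C(22)) = 1/((5*7 + 6)*(-2 + (5*7 + 6)) + (2 + 22²)) = 1/((35 + 6)*(-2 + (35 + 6)) + (2 + 484)) = 1/(41*(-2 + 41) + 486) = 1/(41*39 + 486) = 1/(1599 + 486) = 1/2085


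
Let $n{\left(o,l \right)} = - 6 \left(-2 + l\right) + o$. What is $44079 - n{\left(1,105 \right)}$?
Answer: $44696$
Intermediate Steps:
$n{\left(o,l \right)} = 12 + o - 6 l$ ($n{\left(o,l \right)} = \left(12 - 6 l\right) + o = 12 + o - 6 l$)
$44079 - n{\left(1,105 \right)} = 44079 - \left(12 + 1 - 630\right) = 44079 - -617 = 44079 + 617 = 44696$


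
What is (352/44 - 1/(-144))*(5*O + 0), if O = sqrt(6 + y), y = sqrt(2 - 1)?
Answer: 5765*sqrt(7)/144 ≈ 105.92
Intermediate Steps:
y = 1 (y = sqrt(1) = 1)
O = sqrt(7) (O = sqrt(6 + 1) = sqrt(7) ≈ 2.6458)
(352/44 - 1/(-144))*(5*O + 0) = (352/44 - 1/(-144))*(5*sqrt(7) + 0) = (352*(1/44) - 1*(-1/144))*(5*sqrt(7)) = (8 + 1/144)*(5*sqrt(7)) = 1153*(5*sqrt(7))/144 = 5765*sqrt(7)/144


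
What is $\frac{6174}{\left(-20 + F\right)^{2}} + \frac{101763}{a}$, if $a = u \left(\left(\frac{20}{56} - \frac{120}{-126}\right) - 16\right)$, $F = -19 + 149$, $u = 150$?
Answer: $- \frac{170481843}{3732850} \approx -45.671$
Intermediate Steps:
$F = 130$
$a = - \frac{15425}{7}$ ($a = 150 \left(\left(\frac{20}{56} - \frac{120}{-126}\right) - 16\right) = 150 \left(\left(20 \cdot \frac{1}{56} - - \frac{20}{21}\right) - 16\right) = 150 \left(\left(\frac{5}{14} + \frac{20}{21}\right) - 16\right) = 150 \left(\frac{55}{42} - 16\right) = 150 \left(- \frac{617}{42}\right) = - \frac{15425}{7} \approx -2203.6$)
$\frac{6174}{\left(-20 + F\right)^{2}} + \frac{101763}{a} = \frac{6174}{\left(-20 + 130\right)^{2}} + \frac{101763}{- \frac{15425}{7}} = \frac{6174}{110^{2}} + 101763 \left(- \frac{7}{15425}\right) = \frac{6174}{12100} - \frac{712341}{15425} = 6174 \cdot \frac{1}{12100} - \frac{712341}{15425} = \frac{3087}{6050} - \frac{712341}{15425} = - \frac{170481843}{3732850}$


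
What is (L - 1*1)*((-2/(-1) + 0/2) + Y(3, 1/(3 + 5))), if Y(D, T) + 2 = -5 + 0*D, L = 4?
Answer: -15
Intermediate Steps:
Y(D, T) = -7 (Y(D, T) = -2 + (-5 + 0*D) = -2 + (-5 + 0) = -2 - 5 = -7)
(L - 1*1)*((-2/(-1) + 0/2) + Y(3, 1/(3 + 5))) = (4 - 1*1)*((-2/(-1) + 0/2) - 7) = (4 - 1)*((-2*(-1) + 0*(½)) - 7) = 3*((2 + 0) - 7) = 3*(2 - 7) = 3*(-5) = -15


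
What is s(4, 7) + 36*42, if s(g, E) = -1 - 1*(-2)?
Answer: 1513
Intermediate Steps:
s(g, E) = 1 (s(g, E) = -1 + 2 = 1)
s(4, 7) + 36*42 = 1 + 36*42 = 1 + 1512 = 1513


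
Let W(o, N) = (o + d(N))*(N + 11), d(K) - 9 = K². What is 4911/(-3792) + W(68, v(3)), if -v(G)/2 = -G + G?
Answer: 1068971/1264 ≈ 845.71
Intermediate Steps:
d(K) = 9 + K²
v(G) = 0 (v(G) = -2*(-G + G) = -2*0 = 0)
W(o, N) = (11 + N)*(9 + o + N²) (W(o, N) = (o + (9 + N²))*(N + 11) = (9 + o + N²)*(11 + N) = (11 + N)*(9 + o + N²))
4911/(-3792) + W(68, v(3)) = 4911/(-3792) + (99 + 11*68 + 11*0² + 0*68 + 0*(9 + 0²)) = 4911*(-1/3792) + (99 + 748 + 11*0 + 0 + 0*(9 + 0)) = -1637/1264 + (99 + 748 + 0 + 0 + 0*9) = -1637/1264 + (99 + 748 + 0 + 0 + 0) = -1637/1264 + 847 = 1068971/1264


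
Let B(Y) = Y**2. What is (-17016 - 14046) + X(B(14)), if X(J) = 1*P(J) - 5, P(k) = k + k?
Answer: -30675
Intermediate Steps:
P(k) = 2*k
X(J) = -5 + 2*J (X(J) = 1*(2*J) - 5 = 2*J - 5 = -5 + 2*J)
(-17016 - 14046) + X(B(14)) = (-17016 - 14046) + (-5 + 2*14**2) = -31062 + (-5 + 2*196) = -31062 + (-5 + 392) = -31062 + 387 = -30675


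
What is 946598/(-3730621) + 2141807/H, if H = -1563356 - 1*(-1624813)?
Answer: 7932095098861/229272774797 ≈ 34.597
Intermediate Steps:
H = 61457 (H = -1563356 + 1624813 = 61457)
946598/(-3730621) + 2141807/H = 946598/(-3730621) + 2141807/61457 = 946598*(-1/3730621) + 2141807*(1/61457) = -946598/3730621 + 2141807/61457 = 7932095098861/229272774797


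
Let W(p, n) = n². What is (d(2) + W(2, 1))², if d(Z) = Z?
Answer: 9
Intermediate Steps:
(d(2) + W(2, 1))² = (2 + 1²)² = (2 + 1)² = 3² = 9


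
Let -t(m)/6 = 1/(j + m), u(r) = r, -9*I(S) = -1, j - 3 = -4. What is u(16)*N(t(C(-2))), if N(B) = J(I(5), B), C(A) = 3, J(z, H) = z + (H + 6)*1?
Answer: 448/9 ≈ 49.778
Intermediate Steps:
j = -1 (j = 3 - 4 = -1)
I(S) = ⅑ (I(S) = -⅑*(-1) = ⅑)
J(z, H) = 6 + H + z (J(z, H) = z + (6 + H)*1 = z + (6 + H) = 6 + H + z)
t(m) = -6/(-1 + m)
N(B) = 55/9 + B (N(B) = 6 + B + ⅑ = 55/9 + B)
u(16)*N(t(C(-2))) = 16*(55/9 - 6/(-1 + 3)) = 16*(55/9 - 6/2) = 16*(55/9 - 6*½) = 16*(55/9 - 3) = 16*(28/9) = 448/9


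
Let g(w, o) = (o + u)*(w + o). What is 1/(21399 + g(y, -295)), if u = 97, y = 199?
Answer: 1/40407 ≈ 2.4748e-5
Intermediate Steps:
g(w, o) = (97 + o)*(o + w) (g(w, o) = (o + 97)*(w + o) = (97 + o)*(o + w))
1/(21399 + g(y, -295)) = 1/(21399 + ((-295)**2 + 97*(-295) + 97*199 - 295*199)) = 1/(21399 + (87025 - 28615 + 19303 - 58705)) = 1/(21399 + 19008) = 1/40407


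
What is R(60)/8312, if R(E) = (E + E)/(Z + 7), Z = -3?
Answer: 15/4156 ≈ 0.0036092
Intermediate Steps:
R(E) = E/2 (R(E) = (E + E)/(-3 + 7) = (2*E)/4 = (2*E)*(¼) = E/2)
R(60)/8312 = ((½)*60)/8312 = 30*(1/8312) = 15/4156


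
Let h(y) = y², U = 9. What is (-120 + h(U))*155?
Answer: -6045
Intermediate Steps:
(-120 + h(U))*155 = (-120 + 9²)*155 = (-120 + 81)*155 = -39*155 = -6045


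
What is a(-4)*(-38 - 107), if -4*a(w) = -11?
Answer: -1595/4 ≈ -398.75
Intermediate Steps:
a(w) = 11/4 (a(w) = -¼*(-11) = 11/4)
a(-4)*(-38 - 107) = 11*(-38 - 107)/4 = (11/4)*(-145) = -1595/4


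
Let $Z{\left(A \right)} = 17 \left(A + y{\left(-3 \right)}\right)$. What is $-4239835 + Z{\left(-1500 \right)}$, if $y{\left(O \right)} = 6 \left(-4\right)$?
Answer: $-4265743$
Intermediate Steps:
$y{\left(O \right)} = -24$
$Z{\left(A \right)} = -408 + 17 A$ ($Z{\left(A \right)} = 17 \left(A - 24\right) = 17 \left(-24 + A\right) = -408 + 17 A$)
$-4239835 + Z{\left(-1500 \right)} = -4239835 + \left(-408 + 17 \left(-1500\right)\right) = -4239835 - 25908 = -4265743$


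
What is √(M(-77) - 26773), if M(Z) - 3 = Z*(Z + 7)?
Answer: 2*I*√5345 ≈ 146.22*I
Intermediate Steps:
M(Z) = 3 + Z*(7 + Z) (M(Z) = 3 + Z*(Z + 7) = 3 + Z*(7 + Z))
√(M(-77) - 26773) = √((3 + (-77)² + 7*(-77)) - 26773) = √((3 + 5929 - 539) - 26773) = √(5393 - 26773) = √(-21380) = 2*I*√5345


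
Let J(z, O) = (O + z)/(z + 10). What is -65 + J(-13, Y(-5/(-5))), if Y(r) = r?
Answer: -61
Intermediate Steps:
J(z, O) = (O + z)/(10 + z)
-65 + J(-13, Y(-5/(-5))) = -65 + (-5/(-5) - 13)/(10 - 13) = -65 + (-5*(-⅕) - 13)/(-3) = -65 - (1 - 13)/3 = -65 - ⅓*(-12) = -65 + 4 = -61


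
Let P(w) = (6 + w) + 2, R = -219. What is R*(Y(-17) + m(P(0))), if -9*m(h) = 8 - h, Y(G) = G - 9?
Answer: 5694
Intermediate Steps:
Y(G) = -9 + G
P(w) = 8 + w
m(h) = -8/9 + h/9 (m(h) = -(8 - h)/9 = -8/9 + h/9)
R*(Y(-17) + m(P(0))) = -219*((-9 - 17) + (-8/9 + (8 + 0)/9)) = -219*(-26 + (-8/9 + (⅑)*8)) = -219*(-26 + (-8/9 + 8/9)) = -219*(-26 + 0) = -219*(-26) = 5694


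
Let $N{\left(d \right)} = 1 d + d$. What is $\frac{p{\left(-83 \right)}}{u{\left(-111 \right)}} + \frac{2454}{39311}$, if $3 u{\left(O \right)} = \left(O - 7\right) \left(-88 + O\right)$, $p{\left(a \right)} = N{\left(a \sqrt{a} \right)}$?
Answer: $\frac{2454}{39311} - \frac{249 i \sqrt{83}}{11741} \approx 0.062425 - 0.19321 i$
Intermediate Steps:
$N{\left(d \right)} = 2 d$ ($N{\left(d \right)} = d + d = 2 d$)
$p{\left(a \right)} = 2 a^{\frac{3}{2}}$ ($p{\left(a \right)} = 2 a \sqrt{a} = 2 a^{\frac{3}{2}}$)
$u{\left(O \right)} = \frac{\left(-88 + O\right) \left(-7 + O\right)}{3}$ ($u{\left(O \right)} = \frac{\left(O - 7\right) \left(-88 + O\right)}{3} = \frac{\left(-7 + O\right) \left(-88 + O\right)}{3} = \frac{\left(-88 + O\right) \left(-7 + O\right)}{3}$)
$\frac{p{\left(-83 \right)}}{u{\left(-111 \right)}} + \frac{2454}{39311} = \frac{2 \left(-83\right)^{\frac{3}{2}}}{\frac{616}{3} - -3515 + \frac{\left(-111\right)^{2}}{3}} + \frac{2454}{39311} = \frac{2 \left(- 83 i \sqrt{83}\right)}{\frac{616}{3} + 3515 + \frac{1}{3} \cdot 12321} + 2454 \cdot \frac{1}{39311} = \frac{\left(-166\right) i \sqrt{83}}{\frac{616}{3} + 3515 + 4107} + \frac{2454}{39311} = \frac{\left(-166\right) i \sqrt{83}}{\frac{23482}{3}} + \frac{2454}{39311} = - 166 i \sqrt{83} \cdot \frac{3}{23482} + \frac{2454}{39311} = - \frac{249 i \sqrt{83}}{11741} + \frac{2454}{39311} = \frac{2454}{39311} - \frac{249 i \sqrt{83}}{11741}$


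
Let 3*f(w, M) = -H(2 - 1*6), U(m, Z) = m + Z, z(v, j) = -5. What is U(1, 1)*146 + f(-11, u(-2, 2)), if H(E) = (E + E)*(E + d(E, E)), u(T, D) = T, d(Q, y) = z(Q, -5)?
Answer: 268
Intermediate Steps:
d(Q, y) = -5
H(E) = 2*E*(-5 + E) (H(E) = (E + E)*(E - 5) = (2*E)*(-5 + E) = 2*E*(-5 + E))
U(m, Z) = Z + m
f(w, M) = -24 (f(w, M) = (-2*(2 - 1*6)*(-5 + (2 - 1*6)))/3 = (-2*(2 - 6)*(-5 + (2 - 6)))/3 = (-2*(-4)*(-5 - 4))/3 = (-2*(-4)*(-9))/3 = (-1*72)/3 = (1/3)*(-72) = -24)
U(1, 1)*146 + f(-11, u(-2, 2)) = (1 + 1)*146 - 24 = 2*146 - 24 = 292 - 24 = 268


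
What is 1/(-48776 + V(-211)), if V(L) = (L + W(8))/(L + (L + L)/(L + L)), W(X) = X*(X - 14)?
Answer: -30/1463243 ≈ -2.0502e-5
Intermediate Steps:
W(X) = X*(-14 + X)
V(L) = (-48 + L)/(1 + L) (V(L) = (L + 8*(-14 + 8))/(L + (L + L)/(L + L)) = (L + 8*(-6))/(L + (2*L)/((2*L))) = (L - 48)/(L + (2*L)*(1/(2*L))) = (-48 + L)/(L + 1) = (-48 + L)/(1 + L))
1/(-48776 + V(-211)) = 1/(-48776 + (-48 - 211)/(1 - 211)) = 1/(-48776 - 259/(-210)) = 1/(-48776 - 1/210*(-259)) = 1/(-48776 + 37/30) = 1/(-1463243/30) = -30/1463243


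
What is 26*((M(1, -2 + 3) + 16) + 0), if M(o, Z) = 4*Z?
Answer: 520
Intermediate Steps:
26*((M(1, -2 + 3) + 16) + 0) = 26*((4*(-2 + 3) + 16) + 0) = 26*((4*1 + 16) + 0) = 26*((4 + 16) + 0) = 26*(20 + 0) = 26*20 = 520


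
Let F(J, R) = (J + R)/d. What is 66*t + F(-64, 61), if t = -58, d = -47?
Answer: -179913/47 ≈ -3827.9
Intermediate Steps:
F(J, R) = -J/47 - R/47 (F(J, R) = (J + R)/(-47) = (J + R)*(-1/47) = -J/47 - R/47)
66*t + F(-64, 61) = 66*(-58) + (-1/47*(-64) - 1/47*61) = -3828 + (64/47 - 61/47) = -3828 + 3/47 = -179913/47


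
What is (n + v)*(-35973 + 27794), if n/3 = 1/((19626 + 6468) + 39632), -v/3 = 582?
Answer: 938602353147/65726 ≈ 1.4281e+7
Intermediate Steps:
v = -1746 (v = -3*582 = -1746)
n = 3/65726 (n = 3/((19626 + 6468) + 39632) = 3/(26094 + 39632) = 3/65726 ≈ 4.5644e-5)
(n + v)*(-35973 + 27794) = (3/65726 - 1746)*(-35973 + 27794) = -114757593/65726*(-8179) = 938602353147/65726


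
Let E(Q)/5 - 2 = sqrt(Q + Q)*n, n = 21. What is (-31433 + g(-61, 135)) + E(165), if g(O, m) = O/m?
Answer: -4242166/135 + 105*sqrt(330) ≈ -29516.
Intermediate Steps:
E(Q) = 10 + 105*sqrt(2)*sqrt(Q) (E(Q) = 10 + 5*(sqrt(Q + Q)*21) = 10 + 5*(sqrt(2*Q)*21) = 10 + 5*((sqrt(2)*sqrt(Q))*21) = 10 + 5*(21*sqrt(2)*sqrt(Q)) = 10 + 105*sqrt(2)*sqrt(Q))
(-31433 + g(-61, 135)) + E(165) = (-31433 - 61/135) + (10 + 105*sqrt(2)*sqrt(165)) = (-31433 - 61*1/135) + (10 + 105*sqrt(330)) = (-31433 - 61/135) + (10 + 105*sqrt(330)) = -4243516/135 + (10 + 105*sqrt(330)) = -4242166/135 + 105*sqrt(330)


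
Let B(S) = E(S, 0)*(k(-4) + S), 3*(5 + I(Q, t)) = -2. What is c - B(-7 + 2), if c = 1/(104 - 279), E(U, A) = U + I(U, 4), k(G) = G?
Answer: -16801/175 ≈ -96.006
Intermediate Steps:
I(Q, t) = -17/3 (I(Q, t) = -5 + (⅓)*(-2) = -5 - ⅔ = -17/3)
E(U, A) = -17/3 + U (E(U, A) = U - 17/3 = -17/3 + U)
c = -1/175 (c = 1/(-175) = -1/175 ≈ -0.0057143)
B(S) = (-4 + S)*(-17/3 + S) (B(S) = (-17/3 + S)*(-4 + S) = (-4 + S)*(-17/3 + S))
c - B(-7 + 2) = -1/175 - (-17 + 3*(-7 + 2))*(-4 + (-7 + 2))/3 = -1/175 - (-17 + 3*(-5))*(-4 - 5)/3 = -1/175 - (-17 - 15)*(-9)/3 = -1/175 - (-32)*(-9)/3 = -1/175 - 1*96 = -1/175 - 96 = -16801/175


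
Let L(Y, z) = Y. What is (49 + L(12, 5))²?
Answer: 3721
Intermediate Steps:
(49 + L(12, 5))² = (49 + 12)² = 61² = 3721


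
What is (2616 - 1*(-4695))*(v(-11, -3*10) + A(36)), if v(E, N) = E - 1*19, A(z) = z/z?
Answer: -212019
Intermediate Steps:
A(z) = 1
v(E, N) = -19 + E (v(E, N) = E - 19 = -19 + E)
(2616 - 1*(-4695))*(v(-11, -3*10) + A(36)) = (2616 - 1*(-4695))*((-19 - 11) + 1) = (2616 + 4695)*(-30 + 1) = 7311*(-29) = -212019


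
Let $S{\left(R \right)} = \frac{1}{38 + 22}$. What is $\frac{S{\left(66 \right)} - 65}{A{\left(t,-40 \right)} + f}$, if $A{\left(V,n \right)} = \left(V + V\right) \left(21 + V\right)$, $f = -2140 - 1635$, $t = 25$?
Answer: $\frac{3899}{88500} \approx 0.044056$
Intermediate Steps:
$f = -3775$
$S{\left(R \right)} = \frac{1}{60}$
$A{\left(V,n \right)} = 2 V \left(21 + V\right)$
$\frac{S{\left(66 \right)} - 65}{A{\left(t,-40 \right)} + f} = \frac{\frac{1}{60} - 65}{2 \cdot 25 \left(21 + 25\right) - 3775} = - \frac{3899}{60 \left(2 \cdot 25 \cdot 46 - 3775\right)} = - \frac{3899}{60 \left(2300 - 3775\right)} = - \frac{3899}{60 \left(-1475\right)} = \left(- \frac{3899}{60}\right) \left(- \frac{1}{1475}\right) = \frac{3899}{88500}$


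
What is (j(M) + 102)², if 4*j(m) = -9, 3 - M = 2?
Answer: 159201/16 ≈ 9950.1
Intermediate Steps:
M = 1 (M = 3 - 1*2 = 3 - 2 = 1)
j(m) = -9/4 (j(m) = (¼)*(-9) = -9/4)
(j(M) + 102)² = (-9/4 + 102)² = (399/4)² = 159201/16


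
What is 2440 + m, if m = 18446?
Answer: 20886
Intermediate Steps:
2440 + m = 2440 + 18446 = 20886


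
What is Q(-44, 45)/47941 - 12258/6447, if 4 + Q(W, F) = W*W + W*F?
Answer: -195990078/103025209 ≈ -1.9024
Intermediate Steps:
Q(W, F) = -4 + W**2 + F*W (Q(W, F) = -4 + (W*W + W*F) = -4 + (W**2 + F*W) = -4 + W**2 + F*W)
Q(-44, 45)/47941 - 12258/6447 = (-4 + (-44)**2 + 45*(-44))/47941 - 12258/6447 = (-4 + 1936 - 1980)*(1/47941) - 12258*1/6447 = -48*1/47941 - 4086/2149 = -48/47941 - 4086/2149 = -195990078/103025209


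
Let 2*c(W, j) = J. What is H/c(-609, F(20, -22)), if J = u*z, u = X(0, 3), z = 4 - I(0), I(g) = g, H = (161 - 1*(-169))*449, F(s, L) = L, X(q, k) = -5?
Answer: -14817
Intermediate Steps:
H = 148170 (H = (161 + 169)*449 = 330*449 = 148170)
z = 4 (z = 4 - 1*0 = 4 + 0 = 4)
u = -5
J = -20 (J = -5*4 = -20)
c(W, j) = -10 (c(W, j) = (½)*(-20) = -10)
H/c(-609, F(20, -22)) = 148170/(-10) = 148170*(-⅒) = -14817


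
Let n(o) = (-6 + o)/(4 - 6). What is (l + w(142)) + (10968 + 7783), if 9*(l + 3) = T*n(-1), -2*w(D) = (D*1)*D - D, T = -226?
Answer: 77842/9 ≈ 8649.1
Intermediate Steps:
n(o) = 3 - o/2 (n(o) = (-6 + o)/(-2) = (-6 + o)*(-½) = 3 - o/2)
w(D) = D/2 - D²/2 (w(D) = -((D*1)*D - D)/2 = -(D*D - D)/2 = -(D² - D)/2 = D/2 - D²/2)
l = -818/9 (l = -3 + (-226*(3 - ½*(-1)))/9 = -3 + (-226*(3 + ½))/9 = -3 + (-226*7/2)/9 = -3 + (⅑)*(-791) = -3 - 791/9 = -818/9 ≈ -90.889)
(l + w(142)) + (10968 + 7783) = (-818/9 + (½)*142*(1 - 1*142)) + (10968 + 7783) = (-818/9 + (½)*142*(1 - 142)) + 18751 = (-818/9 + (½)*142*(-141)) + 18751 = (-818/9 - 10011) + 18751 = -90917/9 + 18751 = 77842/9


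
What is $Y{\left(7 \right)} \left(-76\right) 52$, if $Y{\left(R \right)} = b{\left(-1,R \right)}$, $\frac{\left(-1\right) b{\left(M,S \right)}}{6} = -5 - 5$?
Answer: $-237120$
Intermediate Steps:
$b{\left(M,S \right)} = 60$ ($b{\left(M,S \right)} = - 6 \left(-5 - 5\right) = \left(-6\right) \left(-10\right) = 60$)
$Y{\left(R \right)} = 60$
$Y{\left(7 \right)} \left(-76\right) 52 = 60 \left(-76\right) 52 = \left(-4560\right) 52 = -237120$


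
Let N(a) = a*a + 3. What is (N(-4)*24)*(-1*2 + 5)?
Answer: 1368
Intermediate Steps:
N(a) = 3 + a² (N(a) = a² + 3 = 3 + a²)
(N(-4)*24)*(-1*2 + 5) = ((3 + (-4)²)*24)*(-1*2 + 5) = ((3 + 16)*24)*(-2 + 5) = (19*24)*3 = 456*3 = 1368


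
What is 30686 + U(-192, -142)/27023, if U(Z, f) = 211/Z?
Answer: 159211733165/5188416 ≈ 30686.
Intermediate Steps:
30686 + U(-192, -142)/27023 = 30686 + (211/(-192))/27023 = 30686 + (211*(-1/192))*(1/27023) = 30686 - 211/192*1/27023 = 30686 - 211/5188416 = 159211733165/5188416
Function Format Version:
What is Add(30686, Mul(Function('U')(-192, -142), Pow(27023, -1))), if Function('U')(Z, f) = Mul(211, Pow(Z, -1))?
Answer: Rational(159211733165, 5188416) ≈ 30686.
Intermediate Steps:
Add(30686, Mul(Function('U')(-192, -142), Pow(27023, -1))) = Add(30686, Mul(Mul(211, Pow(-192, -1)), Pow(27023, -1))) = Add(30686, Mul(Mul(211, Rational(-1, 192)), Rational(1, 27023))) = Add(30686, Mul(Rational(-211, 192), Rational(1, 27023))) = Add(30686, Rational(-211, 5188416)) = Rational(159211733165, 5188416)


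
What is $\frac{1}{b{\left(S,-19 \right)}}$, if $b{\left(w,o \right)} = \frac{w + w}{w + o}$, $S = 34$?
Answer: $\frac{15}{68} \approx 0.22059$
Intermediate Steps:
$b{\left(w,o \right)} = \frac{2 w}{o + w}$
$\frac{1}{b{\left(S,-19 \right)}} = \frac{1}{2 \cdot 34 \frac{1}{-19 + 34}} = \frac{1}{2 \cdot 34 \cdot \frac{1}{15}} = \frac{1}{\frac{68}{15}} = \frac{15}{68}$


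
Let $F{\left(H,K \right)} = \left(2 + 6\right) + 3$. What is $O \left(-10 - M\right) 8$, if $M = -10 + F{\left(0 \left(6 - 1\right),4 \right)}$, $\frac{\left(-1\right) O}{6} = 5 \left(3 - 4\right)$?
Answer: $-2640$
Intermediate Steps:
$O = 30$ ($O = - 6 \cdot 5 \left(3 - 4\right) = - 6 \cdot 5 \left(-1\right) = \left(-6\right) \left(-5\right) = 30$)
$F{\left(H,K \right)} = 11$ ($F{\left(H,K \right)} = 8 + 3 = 11$)
$M = 1$ ($M = -10 + 11 = 1$)
$O \left(-10 - M\right) 8 = 30 \left(-10 - 1\right) 8 = 30 \left(-11\right) 8 = \left(-330\right) 8 = -2640$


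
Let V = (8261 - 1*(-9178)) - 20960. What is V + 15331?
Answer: 11810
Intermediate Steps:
V = -3521 (V = (8261 + 9178) - 20960 = 17439 - 20960 = -3521)
V + 15331 = -3521 + 15331 = 11810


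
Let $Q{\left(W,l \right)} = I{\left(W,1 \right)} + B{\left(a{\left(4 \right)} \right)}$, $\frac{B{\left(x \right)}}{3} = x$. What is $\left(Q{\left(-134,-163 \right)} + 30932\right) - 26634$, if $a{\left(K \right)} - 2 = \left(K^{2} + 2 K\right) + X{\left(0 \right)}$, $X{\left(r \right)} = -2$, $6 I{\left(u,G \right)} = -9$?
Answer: $\frac{8737}{2} \approx 4368.5$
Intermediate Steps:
$I{\left(u,G \right)} = - \frac{3}{2}$ ($I{\left(u,G \right)} = \frac{1}{6} \left(-9\right) = - \frac{3}{2}$)
$a{\left(K \right)} = K^{2} + 2 K$ ($a{\left(K \right)} = 2 - \left(2 - K^{2} - 2 K\right) = 2 + \left(-2 + K^{2} + 2 K\right) = K^{2} + 2 K$)
$B{\left(x \right)} = 3 x$
$Q{\left(W,l \right)} = \frac{141}{2}$ ($Q{\left(W,l \right)} = - \frac{3}{2} + 3 \cdot 4 \left(2 + 4\right) = - \frac{3}{2} + 3 \cdot 4 \cdot 6 = - \frac{3}{2} + 3 \cdot 24 = - \frac{3}{2} + 72 = \frac{141}{2}$)
$\left(Q{\left(-134,-163 \right)} + 30932\right) - 26634 = \left(\frac{141}{2} + 30932\right) - 26634 = \frac{62005}{2} - 26634 = \frac{8737}{2}$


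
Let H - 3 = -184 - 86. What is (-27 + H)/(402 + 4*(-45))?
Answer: -49/37 ≈ -1.3243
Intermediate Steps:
H = -267 (H = 3 + (-184 - 86) = 3 - 270 = -267)
(-27 + H)/(402 + 4*(-45)) = (-27 - 267)/(402 + 4*(-45)) = -294/(402 - 180) = -294/222 = -294*1/222 = -49/37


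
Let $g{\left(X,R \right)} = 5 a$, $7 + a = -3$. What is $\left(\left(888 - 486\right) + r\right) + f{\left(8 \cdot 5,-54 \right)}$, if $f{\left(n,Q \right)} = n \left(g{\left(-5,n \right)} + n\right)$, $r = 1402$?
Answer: $1404$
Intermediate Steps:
$a = -10$ ($a = -7 - 3 = -10$)
$g{\left(X,R \right)} = -50$ ($g{\left(X,R \right)} = 5 \left(-10\right) = -50$)
$f{\left(n,Q \right)} = n \left(-50 + n\right)$
$\left(\left(888 - 486\right) + r\right) + f{\left(8 \cdot 5,-54 \right)} = \left(\left(888 - 486\right) + 1402\right) + 8 \cdot 5 \left(-50 + 8 \cdot 5\right) = \left(402 + 1402\right) + 40 \left(-50 + 40\right) = 1804 + 40 \left(-10\right) = 1804 - 400 = 1404$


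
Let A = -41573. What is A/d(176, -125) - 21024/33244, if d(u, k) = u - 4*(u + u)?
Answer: 48433973/1462736 ≈ 33.112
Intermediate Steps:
d(u, k) = -7*u (d(u, k) = u - 8*u = -7*u)
A/d(176, -125) - 21024/33244 = -41573/((-7*176)) - 21024/33244 = -41573/(-1232) - 21024*1/33244 = -41573*(-1/1232) - 5256/8311 = 5939/176 - 5256/8311 = 48433973/1462736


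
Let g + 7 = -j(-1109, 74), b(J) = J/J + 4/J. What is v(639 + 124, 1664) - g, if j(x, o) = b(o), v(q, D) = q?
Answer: 28529/37 ≈ 771.05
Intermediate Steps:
b(J) = 1 + 4/J
j(x, o) = (4 + o)/o
g = -298/37 (g = -7 - (4 + 74)/74 = -7 - 78/74 = -7 - 1*39/37 = -7 - 39/37 = -298/37 ≈ -8.0540)
v(639 + 124, 1664) - g = (639 + 124) - 1*(-298/37) = 763 + 298/37 = 28529/37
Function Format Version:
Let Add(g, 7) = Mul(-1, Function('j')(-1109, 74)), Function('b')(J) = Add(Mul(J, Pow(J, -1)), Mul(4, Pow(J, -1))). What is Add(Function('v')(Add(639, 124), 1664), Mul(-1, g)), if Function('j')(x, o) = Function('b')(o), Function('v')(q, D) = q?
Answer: Rational(28529, 37) ≈ 771.05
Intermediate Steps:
Function('b')(J) = Add(1, Mul(4, Pow(J, -1)))
Function('j')(x, o) = Mul(Pow(o, -1), Add(4, o))
g = Rational(-298, 37) (g = Add(-7, Mul(-1, Mul(Pow(74, -1), Add(4, 74)))) = Add(-7, Mul(-1, Mul(Rational(1, 74), 78))) = Add(-7, Mul(-1, Rational(39, 37))) = Add(-7, Rational(-39, 37)) = Rational(-298, 37) ≈ -8.0540)
Add(Function('v')(Add(639, 124), 1664), Mul(-1, g)) = Add(Add(639, 124), Mul(-1, Rational(-298, 37))) = Add(763, Rational(298, 37)) = Rational(28529, 37)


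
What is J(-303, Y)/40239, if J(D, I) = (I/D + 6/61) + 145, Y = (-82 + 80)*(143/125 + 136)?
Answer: 337323071/92967179625 ≈ 0.0036284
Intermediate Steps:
Y = -34286/125 (Y = -2*(143*(1/125) + 136) = -2*(143/125 + 136) = -2*17143/125 = -34286/125 ≈ -274.29)
J(D, I) = 8851/61 + I/D (J(D, I) = (I/D + 6*(1/61)) + 145 = (I/D + 6/61) + 145 = (6/61 + I/D) + 145 = 8851/61 + I/D)
J(-303, Y)/40239 = (8851/61 - 34286/125/(-303))/40239 = (8851/61 - 34286/125*(-1/303))*(1/40239) = (8851/61 + 34286/37875)*(1/40239) = (337323071/2310375)*(1/40239) = 337323071/92967179625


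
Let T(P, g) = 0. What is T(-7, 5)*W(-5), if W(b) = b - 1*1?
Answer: 0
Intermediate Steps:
W(b) = -1 + b (W(b) = b - 1 = -1 + b)
T(-7, 5)*W(-5) = 0*(-1 - 5) = 0*(-6) = 0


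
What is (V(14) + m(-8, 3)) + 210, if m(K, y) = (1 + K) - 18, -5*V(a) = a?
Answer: 911/5 ≈ 182.20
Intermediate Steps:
V(a) = -a/5
m(K, y) = -17 + K
(V(14) + m(-8, 3)) + 210 = (-⅕*14 + (-17 - 8)) + 210 = (-14/5 - 25) + 210 = -139/5 + 210 = 911/5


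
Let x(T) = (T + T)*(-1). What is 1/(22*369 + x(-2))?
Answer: 1/8122 ≈ 0.00012312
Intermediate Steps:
x(T) = -2*T (x(T) = (2*T)*(-1) = -2*T)
1/(22*369 + x(-2)) = 1/(22*369 - 2*(-2)) = 1/(8118 + 4) = 1/8122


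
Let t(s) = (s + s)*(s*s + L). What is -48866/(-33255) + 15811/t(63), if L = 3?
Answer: 2775762173/1849244040 ≈ 1.5010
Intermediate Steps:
t(s) = 2*s*(3 + s²) (t(s) = (s + s)*(s*s + 3) = (2*s)*(s² + 3) = (2*s)*(3 + s²) = 2*s*(3 + s²))
-48866/(-33255) + 15811/t(63) = -48866/(-33255) + 15811/((2*63*(3 + 63²))) = -48866*(-1/33255) + 15811/((2*63*(3 + 3969))) = 48866/33255 + 15811/((2*63*3972)) = 48866/33255 + 15811/500472 = 2775762173/1849244040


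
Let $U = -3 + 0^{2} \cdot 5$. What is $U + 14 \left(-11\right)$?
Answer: $-157$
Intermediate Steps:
$U = -3$ ($U = -3 + 0 \cdot 5 = -3 + 0 = -3$)
$U + 14 \left(-11\right) = -3 + 14 \left(-11\right) = -3 - 154 = -157$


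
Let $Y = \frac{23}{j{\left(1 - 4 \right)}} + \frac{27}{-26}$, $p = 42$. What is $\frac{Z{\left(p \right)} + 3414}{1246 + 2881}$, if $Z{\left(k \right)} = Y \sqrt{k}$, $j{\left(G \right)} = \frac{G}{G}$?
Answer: $\frac{3414}{4127} + \frac{571 \sqrt{42}}{107302} \approx 0.86172$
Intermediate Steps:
$j{\left(G \right)} = 1$
$Y = \frac{571}{26}$ ($Y = \frac{23}{1} + \frac{27}{-26} = 23 \cdot 1 + 27 \left(- \frac{1}{26}\right) = 23 - \frac{27}{26} = \frac{571}{26} \approx 21.962$)
$Z{\left(k \right)} = \frac{571 \sqrt{k}}{26}$
$\frac{Z{\left(p \right)} + 3414}{1246 + 2881} = \frac{\frac{571 \sqrt{42}}{26} + 3414}{1246 + 2881} = \frac{3414 + \frac{571 \sqrt{42}}{26}}{4127} = \left(3414 + \frac{571 \sqrt{42}}{26}\right) \frac{1}{4127} = \frac{3414}{4127} + \frac{571 \sqrt{42}}{107302}$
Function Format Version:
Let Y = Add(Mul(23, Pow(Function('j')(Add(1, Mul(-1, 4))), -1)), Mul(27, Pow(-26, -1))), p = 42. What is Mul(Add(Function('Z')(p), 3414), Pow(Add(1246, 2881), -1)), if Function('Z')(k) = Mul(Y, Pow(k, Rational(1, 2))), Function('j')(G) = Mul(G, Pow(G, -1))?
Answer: Add(Rational(3414, 4127), Mul(Rational(571, 107302), Pow(42, Rational(1, 2)))) ≈ 0.86172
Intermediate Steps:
Function('j')(G) = 1
Y = Rational(571, 26) (Y = Add(Mul(23, Pow(1, -1)), Mul(27, Pow(-26, -1))) = Add(Mul(23, 1), Mul(27, Rational(-1, 26))) = Add(23, Rational(-27, 26)) = Rational(571, 26) ≈ 21.962)
Function('Z')(k) = Mul(Rational(571, 26), Pow(k, Rational(1, 2)))
Mul(Add(Function('Z')(p), 3414), Pow(Add(1246, 2881), -1)) = Mul(Add(Mul(Rational(571, 26), Pow(42, Rational(1, 2))), 3414), Pow(Add(1246, 2881), -1)) = Mul(Add(3414, Mul(Rational(571, 26), Pow(42, Rational(1, 2)))), Pow(4127, -1)) = Mul(Add(3414, Mul(Rational(571, 26), Pow(42, Rational(1, 2)))), Rational(1, 4127)) = Add(Rational(3414, 4127), Mul(Rational(571, 107302), Pow(42, Rational(1, 2))))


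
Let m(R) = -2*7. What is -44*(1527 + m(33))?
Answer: -66572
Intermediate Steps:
m(R) = -14
-44*(1527 + m(33)) = -44*(1527 - 14) = -44*1513 = -66572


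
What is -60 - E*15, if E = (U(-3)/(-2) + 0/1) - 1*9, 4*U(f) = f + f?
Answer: 255/4 ≈ 63.750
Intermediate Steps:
U(f) = f/2 (U(f) = (f + f)/4 = (2*f)/4 = f/2)
E = -33/4 (E = (((½)*(-3))/(-2) + 0/1) - 1*9 = (-3/2*(-½) + 0*1) - 9 = (¾ + 0) - 9 = ¾ - 9 = -33/4 ≈ -8.2500)
-60 - E*15 = -60 - (-33)*15/4 = -60 - 1*(-495/4) = -60 + 495/4 = 255/4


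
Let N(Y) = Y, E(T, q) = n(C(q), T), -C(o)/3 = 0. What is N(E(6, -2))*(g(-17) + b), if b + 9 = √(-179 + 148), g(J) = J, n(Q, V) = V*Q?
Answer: 0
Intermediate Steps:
C(o) = 0 (C(o) = -3*0 = 0)
n(Q, V) = Q*V
E(T, q) = 0 (E(T, q) = 0*T = 0)
b = -9 + I*√31 (b = -9 + √(-179 + 148) = -9 + √(-31) = -9 + I*√31 ≈ -9.0 + 5.5678*I)
N(E(6, -2))*(g(-17) + b) = 0*(-17 + (-9 + I*√31)) = 0*(-26 + I*√31) = 0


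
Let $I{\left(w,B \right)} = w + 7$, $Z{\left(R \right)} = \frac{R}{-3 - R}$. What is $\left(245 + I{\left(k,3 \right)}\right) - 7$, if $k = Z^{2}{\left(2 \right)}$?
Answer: $\frac{6129}{25} \approx 245.16$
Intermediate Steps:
$k = \frac{4}{25}$ ($k = \left(\left(-1\right) 2 \frac{1}{3 + 2}\right)^{2} = \left(\left(-1\right) 2 \cdot \frac{1}{5}\right)^{2} = \left(- \frac{2}{5}\right)^{2} = \frac{4}{25} \approx 0.16$)
$I{\left(w,B \right)} = 7 + w$
$\left(245 + I{\left(k,3 \right)}\right) - 7 = \left(245 + \left(7 + \frac{4}{25}\right)\right) - 7 = \left(245 + \frac{179}{25}\right) - 7 = \frac{6304}{25} - 7 = \frac{6129}{25}$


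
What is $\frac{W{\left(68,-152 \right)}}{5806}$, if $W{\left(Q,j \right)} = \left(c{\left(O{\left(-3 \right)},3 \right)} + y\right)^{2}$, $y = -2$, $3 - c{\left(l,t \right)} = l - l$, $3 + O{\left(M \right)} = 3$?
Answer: $\frac{1}{5806} \approx 0.00017224$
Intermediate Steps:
$O{\left(M \right)} = 0$ ($O{\left(M \right)} = -3 + 3 = 0$)
$c{\left(l,t \right)} = 3$ ($c{\left(l,t \right)} = 3 - \left(l - l\right) = 3 - 0 = 3 + 0 = 3$)
$W{\left(Q,j \right)} = 1$ ($W{\left(Q,j \right)} = \left(3 - 2\right)^{2} = 1^{2} = 1$)
$\frac{W{\left(68,-152 \right)}}{5806} = 1 \cdot \frac{1}{5806} = \frac{1}{5806}$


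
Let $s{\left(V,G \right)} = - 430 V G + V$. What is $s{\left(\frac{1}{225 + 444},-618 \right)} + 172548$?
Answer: $\frac{115700353}{669} \approx 1.7295 \cdot 10^{5}$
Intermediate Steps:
$s{\left(V,G \right)} = V - 430 G V$ ($s{\left(V,G \right)} = - 430 G V + V = V - 430 G V$)
$s{\left(\frac{1}{225 + 444},-618 \right)} + 172548 = \frac{1 - -265740}{225 + 444} + 172548 = \frac{1 + 265740}{669} + 172548 = \frac{1}{669} \cdot 265741 + 172548 = \frac{265741}{669} + 172548 = \frac{115700353}{669}$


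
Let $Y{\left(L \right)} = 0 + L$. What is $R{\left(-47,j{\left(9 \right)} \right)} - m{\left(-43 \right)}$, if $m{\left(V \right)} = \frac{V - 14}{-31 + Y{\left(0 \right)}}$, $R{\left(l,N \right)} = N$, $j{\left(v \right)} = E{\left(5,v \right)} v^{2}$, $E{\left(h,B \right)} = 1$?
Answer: $\frac{2454}{31} \approx 79.161$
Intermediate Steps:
$Y{\left(L \right)} = L$
$j{\left(v \right)} = v^{2}$ ($j{\left(v \right)} = 1 v^{2} = v^{2}$)
$m{\left(V \right)} = \frac{14}{31} - \frac{V}{31}$ ($m{\left(V \right)} = \frac{V - 14}{-31 + 0} = \frac{-14 + V}{-31} = \left(-14 + V\right) \left(- \frac{1}{31}\right) = \frac{14}{31} - \frac{V}{31}$)
$R{\left(-47,j{\left(9 \right)} \right)} - m{\left(-43 \right)} = 9^{2} - \left(\frac{14}{31} - - \frac{43}{31}\right) = 81 - \left(\frac{14}{31} + \frac{43}{31}\right) = 81 - \frac{57}{31} = \frac{2454}{31}$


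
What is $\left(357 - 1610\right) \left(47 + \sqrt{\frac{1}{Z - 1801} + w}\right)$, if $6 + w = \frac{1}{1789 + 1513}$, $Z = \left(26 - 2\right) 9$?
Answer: $-58891 - \frac{1253 i \sqrt{164356796224790}}{5233670} \approx -58891.0 - 3069.3 i$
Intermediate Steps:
$Z = 216$ ($Z = 24 \cdot 9 = 216$)
$w = - \frac{19811}{3302}$ ($w = -6 + \frac{1}{1789 + 1513} = -6 + \frac{1}{3302} = - \frac{19811}{3302} \approx -5.9997$)
$\left(357 - 1610\right) \left(47 + \sqrt{\frac{1}{Z - 1801} + w}\right) = \left(357 - 1610\right) \left(47 + \sqrt{\frac{1}{216 - 1801} - \frac{19811}{3302}}\right) = - 1253 \left(47 + \sqrt{\frac{1}{-1585} - \frac{19811}{3302}}\right) = - 1253 \left(47 + \sqrt{- \frac{1}{1585} - \frac{19811}{3302}}\right) = - 1253 \left(47 + \sqrt{- \frac{31403737}{5233670}}\right) = - 1253 \left(47 + \frac{i \sqrt{164356796224790}}{5233670}\right) = -58891 - \frac{1253 i \sqrt{164356796224790}}{5233670}$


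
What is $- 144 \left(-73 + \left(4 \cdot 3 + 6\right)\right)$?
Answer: $7920$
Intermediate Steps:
$- 144 \left(-73 + \left(4 \cdot 3 + 6\right)\right) = - 144 \left(-73 + \left(12 + 6\right)\right) = - 144 \left(-73 + 18\right) = \left(-144\right) \left(-55\right) = 7920$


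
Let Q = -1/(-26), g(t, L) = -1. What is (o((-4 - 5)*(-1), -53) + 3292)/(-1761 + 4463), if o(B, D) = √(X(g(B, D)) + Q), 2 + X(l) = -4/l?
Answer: 1646/1351 + √1378/70252 ≈ 1.2189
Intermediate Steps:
X(l) = -2 - 4/l
Q = 1/26 (Q = -1*(-1/26) = 1/26 ≈ 0.038462)
o(B, D) = √1378/26 (o(B, D) = √((-2 - 4/(-1)) + 1/26) = √((-2 - 4*(-1)) + 1/26) = √((-2 + 4) + 1/26) = √(2 + 1/26) = √(53/26) = √1378/26)
(o((-4 - 5)*(-1), -53) + 3292)/(-1761 + 4463) = (√1378/26 + 3292)/(-1761 + 4463) = (3292 + √1378/26)/2702 = (3292 + √1378/26)*(1/2702) = 1646/1351 + √1378/70252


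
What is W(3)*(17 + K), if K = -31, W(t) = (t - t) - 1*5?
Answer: 70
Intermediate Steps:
W(t) = -5 (W(t) = 0 - 5 = -5)
W(3)*(17 + K) = -5*(17 - 31) = -5*(-14) = 70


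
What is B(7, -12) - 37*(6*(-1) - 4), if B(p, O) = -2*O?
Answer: 394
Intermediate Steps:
B(7, -12) - 37*(6*(-1) - 4) = -2*(-12) - 37*(6*(-1) - 4) = 24 - 37*(-6 - 4) = 24 - 37*(-10) = 24 + 370 = 394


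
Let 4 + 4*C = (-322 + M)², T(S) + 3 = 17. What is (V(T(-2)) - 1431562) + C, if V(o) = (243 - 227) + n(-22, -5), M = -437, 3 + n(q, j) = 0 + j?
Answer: -5150139/4 ≈ -1.2875e+6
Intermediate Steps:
T(S) = 14 (T(S) = -3 + 17 = 14)
n(q, j) = -3 + j (n(q, j) = -3 + (0 + j) = -3 + j)
C = 576077/4 (C = -1 + (-322 - 437)²/4 = -1 + (¼)*(-759)² = -1 + (¼)*576081 = -1 + 576081/4 = 576077/4 ≈ 1.4402e+5)
V(o) = 8 (V(o) = (243 - 227) + (-3 - 5) = 16 - 8 = 8)
(V(T(-2)) - 1431562) + C = (8 - 1431562) + 576077/4 = -1431554 + 576077/4 = -5150139/4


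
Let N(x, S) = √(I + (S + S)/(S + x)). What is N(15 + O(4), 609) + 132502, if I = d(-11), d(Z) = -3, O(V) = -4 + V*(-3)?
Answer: 132502 + I*√5757/76 ≈ 1.325e+5 + 0.99835*I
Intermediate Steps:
O(V) = -4 - 3*V
I = -3
N(x, S) = √(-3 + 2*S/(S + x)) (N(x, S) = √(-3 + (S + S)/(S + x)) = √(-3 + (2*S)/(S + x)) = √(-3 + 2*S/(S + x)))
N(15 + O(4), 609) + 132502 = √((-1*609 - 3*(15 + (-4 - 3*4)))/(609 + (15 + (-4 - 3*4)))) + 132502 = √((-609 - 3*(15 + (-4 - 12)))/(609 + (15 + (-4 - 12)))) + 132502 = √((-609 - 3*(15 - 16))/(609 + (15 - 16))) + 132502 = √((-609 - 3*(-1))/(609 - 1)) + 132502 = √((-609 + 3)/608) + 132502 = √((1/608)*(-606)) + 132502 = √(-303/304) + 132502 = I*√5757/76 + 132502 = 132502 + I*√5757/76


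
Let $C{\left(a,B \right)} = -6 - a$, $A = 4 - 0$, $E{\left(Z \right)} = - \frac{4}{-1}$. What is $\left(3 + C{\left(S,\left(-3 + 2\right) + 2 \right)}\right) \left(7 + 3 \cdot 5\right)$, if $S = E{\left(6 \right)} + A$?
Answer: $-242$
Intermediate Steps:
$E{\left(Z \right)} = 4$ ($E{\left(Z \right)} = \left(-4\right) \left(-1\right) = 4$)
$A = 4$ ($A = 4 + 0 = 4$)
$S = 8$ ($S = 4 + 4 = 8$)
$\left(3 + C{\left(S,\left(-3 + 2\right) + 2 \right)}\right) \left(7 + 3 \cdot 5\right) = \left(3 - 14\right) \left(7 + 3 \cdot 5\right) = \left(3 - 14\right) \left(7 + 15\right) = \left(3 - 14\right) 22 = \left(-11\right) 22 = -242$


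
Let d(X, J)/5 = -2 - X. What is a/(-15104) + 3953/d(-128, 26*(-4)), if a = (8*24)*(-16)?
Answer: 240787/37170 ≈ 6.4780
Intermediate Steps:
a = -3072 (a = 192*(-16) = -3072)
d(X, J) = -10 - 5*X (d(X, J) = 5*(-2 - X) = -10 - 5*X)
a/(-15104) + 3953/d(-128, 26*(-4)) = -3072/(-15104) + 3953/(-10 - 5*(-128)) = -3072*(-1/15104) + 3953/(-10 + 640) = 12/59 + 3953/630 = 240787/37170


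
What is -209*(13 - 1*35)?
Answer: 4598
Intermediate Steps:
-209*(13 - 1*35) = -209*(13 - 35) = -209*(-22) = 4598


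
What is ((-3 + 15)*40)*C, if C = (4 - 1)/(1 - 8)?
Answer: -1440/7 ≈ -205.71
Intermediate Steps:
C = -3/7 (C = 3/(-7) = 3*(-⅐) = -3/7 ≈ -0.42857)
((-3 + 15)*40)*C = ((-3 + 15)*40)*(-3/7) = (12*40)*(-3/7) = 480*(-3/7) = -1440/7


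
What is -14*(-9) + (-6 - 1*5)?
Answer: 115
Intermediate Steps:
-14*(-9) + (-6 - 1*5) = 126 + (-6 - 5) = 126 - 11 = 115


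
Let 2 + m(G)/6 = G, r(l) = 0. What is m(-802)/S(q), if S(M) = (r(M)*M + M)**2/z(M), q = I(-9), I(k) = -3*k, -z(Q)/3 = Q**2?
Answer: 14472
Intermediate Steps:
z(Q) = -3*Q**2
m(G) = -12 + 6*G
q = 27 (q = -3*(-9) = 27)
S(M) = -1/3 (S(M) = (0*M + M)**2/((-3*M**2)) = (0 + M)**2*(-1/(3*M**2)) = M**2*(-1/(3*M**2)) = -1/3)
m(-802)/S(q) = (-12 + 6*(-802))/(-1/3) = (-12 - 4812)*(-3) = -4824*(-3) = 14472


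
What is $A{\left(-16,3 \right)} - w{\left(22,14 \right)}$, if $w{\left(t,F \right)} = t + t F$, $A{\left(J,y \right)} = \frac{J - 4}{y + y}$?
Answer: $- \frac{1000}{3} \approx -333.33$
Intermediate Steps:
$A{\left(J,y \right)} = \frac{-4 + J}{2 y}$
$w{\left(t,F \right)} = t + F t$
$A{\left(-16,3 \right)} - w{\left(22,14 \right)} = \frac{-4 - 16}{2 \cdot 3} - 22 \left(1 + 14\right) = \frac{1}{2} \cdot \frac{1}{3} \left(-20\right) - 22 \cdot 15 = - \frac{10}{3} - 330 = - \frac{1000}{3}$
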